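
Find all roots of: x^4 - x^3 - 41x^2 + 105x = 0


The constant term is 0, so x = 0 is a root. Factor out x:
  x^3 - x^2 - 41x + 105 = 0
Let p(x) = x^3 - x^2 - 41x + 105. By the rational root theorem (leading coefficient 1), any rational root is an integer divisor of 105: try ±1, ±2, ... in turn.
Test x = 1: value = 64 ≠ 0.
Test x = -1: value = 144 ≠ 0.
Test x = 3: value = 0 ✓, so (x - 3) is a factor.
Synthetic division by (x - 3): bring down 1; 1(3) - 1 = 2; 2(3) - 41 = -35; (-35)(3) + 105 = 0 → quotient x^2 + 2x - 35, remainder 0.
Solve the quadratic x^2 + 2x - 35 = 0: discriminant = 2^2 - 4(1)(-35) = 4 + 140 = 144.
sqrt(144) = 12, so x = (-2 ± 12)/2: x = 5 or x = -7.
Collecting all roots found:

x = -7, x = 0, x = 3, x = 5


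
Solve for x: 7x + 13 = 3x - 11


Starting with: 7x + 13 = 3x - 11
Move all x terms to left: (7 - 3)x = -11 - 13
Simplify: 4x = -24
Divide both sides by 4: x = -6

x = -6


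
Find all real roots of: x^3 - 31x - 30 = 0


Let p(x) = x^3 - 31x - 30. By the rational root theorem (leading coefficient 1), any rational root is an integer divisor of 30: try ±1, ±2, ... in turn.
Test x = 1: value = -60 ≠ 0.
Test x = -1: value = 0 ✓, so (x + 1) is a factor.
Synthetic division by (x + 1): bring down 1; 1(-1) + 0 = -1; (-1)(-1) - 31 = -30; (-30)(-1) - 30 = 0 → quotient x^2 - x - 30, remainder 0.
Solve the quadratic x^2 - x - 30 = 0: discriminant = (-1)^2 - 4(1)(-30) = 1 + 120 = 121.
sqrt(121) = 11, so x = (1 ± 11)/2: x = 6 or x = -5.

x = -5, x = -1, x = 6


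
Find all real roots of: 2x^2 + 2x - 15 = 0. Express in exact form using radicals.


Using the quadratic formula: x = (-b ± sqrt(b^2 - 4ac)) / (2a)
Here a = 2, b = 2, c = -15
Discriminant = b^2 - 4ac = 2^2 - 4(2)(-15) = 4 + 120 = 124
Since discriminant = 124 > 0, there are two real roots.
x = (-2 ± 2*sqrt(31)) / 4
Simplifying: x = (-1 ± sqrt(31)) / 2
Numerically: x ≈ 2.2839 or x ≈ -3.2839

x = (-1 + sqrt(31)) / 2 or x = (-1 - sqrt(31)) / 2


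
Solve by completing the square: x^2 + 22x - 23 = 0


Start: x^2 + 22x - 23 = 0
Move constant: x^2 + 22x = 23
Half of 22 is 11, squared is 121
Add 121 to both sides: x^2 + 22x + 121 = 144
(x + 11)^2 = 144
x + 11 = ±12
x = -11 + 12 = 1 or x = -11 - 12 = -23

x = -23, x = 1


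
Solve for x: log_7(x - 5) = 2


Convert to exponential form: x - 5 = 7^2 = 49
x = 49 + 5 = 54
Check: log_7(54 - 5) = log_7(49) = log_7(49) = 2 ✓

x = 54


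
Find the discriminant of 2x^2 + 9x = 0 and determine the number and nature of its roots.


For ax^2 + bx + c = 0, discriminant D = b^2 - 4ac
Here a = 2, b = 9, c = 0
D = (9)^2 - 4(2)(0) = 81 - 0 = 81

D = 81 > 0 and is a perfect square (sqrt = 9)
The equation has 2 distinct real rational roots.

Discriminant = 81, 2 distinct real rational roots


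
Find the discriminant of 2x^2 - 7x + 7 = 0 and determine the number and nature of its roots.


For ax^2 + bx + c = 0, discriminant D = b^2 - 4ac
Here a = 2, b = -7, c = 7
D = (-7)^2 - 4(2)(7) = 49 - 56 = -7

D = -7 < 0
The equation has no real roots (2 complex conjugate roots).

Discriminant = -7, no real roots (2 complex conjugate roots)


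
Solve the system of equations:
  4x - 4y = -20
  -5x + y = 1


Using Cramer's rule:
Determinant D = (4)(1) - (-5)(-4) = 4 - 20 = -16
Dx = (-20)(1) - (1)(-4) = -20 + 4 = -16
Dy = (4)(1) - (-5)(-20) = 4 - 100 = -96
x = Dx/D = -16/-16 = 1
y = Dy/D = -96/-16 = 6

x = 1, y = 6


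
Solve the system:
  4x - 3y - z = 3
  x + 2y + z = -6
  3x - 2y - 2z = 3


Using Cramer's rule. Expand each determinant along the first row.
D  = 4*[2*(-2) - 1*(-2)] - (-3)*[1*(-2) - 1*3] + (-1)*[1*(-2) - 2*3]
  = 4*(-2) - (-3)*(-5) + (-1)*(-8) = -15
Dx = 3*[2*(-2) - 1*(-2)] - (-3)*[(-6)*(-2) - 1*3] + (-1)*[(-6)*(-2) - 2*3]
  = 3*(-2) - (-3)*(9) + (-1)*(6) = 15
Dy = 4*[(-6)*(-2) - 1*3] - 3*[1*(-2) - 1*3] + (-1)*[1*3 - (-6)*3]
  = 4*(9) - 3*(-5) + (-1)*(21) = 30
Dz = 4*[2*3 - (-6)*(-2)] - (-3)*[1*3 - (-6)*3] + 3*[1*(-2) - 2*3]
  = 4*(-6) - (-3)*(21) + 3*(-8) = 15
x = Dx/D = 15/-15 = -1, y = Dy/D = 30/-15 = -2, z = Dz/D = 15/-15 = -1
Check eq1: (4)(-1) + (-3)(-2) + (-1)(-1) = 3 = 3 ✓
Check eq2: (1)(-1) + (2)(-2) + (1)(-1) = -6 = -6 ✓
Check eq3: (3)(-1) + (-2)(-2) + (-2)(-1) = 3 = 3 ✓

x = -1, y = -2, z = -1


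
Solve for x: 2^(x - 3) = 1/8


Express both sides with the same base.
1/8 = 2^(-3)
Since the bases match, equate exponents: x - 3 = -3
So x = -3 - (-3) = 0

x = 0


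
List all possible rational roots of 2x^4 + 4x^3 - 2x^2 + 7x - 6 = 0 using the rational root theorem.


Rational root theorem: possible roots are ±p/q where:
  p divides the constant term (-6): p ∈ {1, 2, 3, 6}
  q divides the leading coefficient (2): q ∈ {1, 2}

All possible rational roots: -6, -3, -2, -3/2, -1, -1/2, 1/2, 1, 3/2, 2, 3, 6

-6, -3, -2, -3/2, -1, -1/2, 1/2, 1, 3/2, 2, 3, 6


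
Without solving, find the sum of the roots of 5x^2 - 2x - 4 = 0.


By Vieta's formulas for ax^2 + bx + c = 0:
  Sum of roots = -b/a
  Product of roots = c/a

Here a = 5, b = -2, c = -4
Sum = -(-2)/5 = 2/5
Product = -4/5 = -4/5

Sum = 2/5


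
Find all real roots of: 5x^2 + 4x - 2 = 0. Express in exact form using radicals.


Using the quadratic formula: x = (-b ± sqrt(b^2 - 4ac)) / (2a)
Here a = 5, b = 4, c = -2
Discriminant = b^2 - 4ac = 4^2 - 4(5)(-2) = 16 + 40 = 56
Since discriminant = 56 > 0, there are two real roots.
x = (-4 ± 2*sqrt(14)) / 10
Simplifying: x = (-2 ± sqrt(14)) / 5
Numerically: x ≈ 0.3483 or x ≈ -1.1483

x = (-2 + sqrt(14)) / 5 or x = (-2 - sqrt(14)) / 5


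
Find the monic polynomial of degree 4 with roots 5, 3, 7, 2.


A monic polynomial with roots 5, 3, 7, 2 is:
p(x) = (x - 5)(x - 3)(x - 7)(x - 2)
After multiplying by (x - 5): x - 5
After multiplying by (x - 3): x^2 - 8x + 15
After multiplying by (x - 7): x^3 - 15x^2 + 71x - 105
After multiplying by (x - 2): x^4 - 17x^3 + 101x^2 - 247x + 210

x^4 - 17x^3 + 101x^2 - 247x + 210


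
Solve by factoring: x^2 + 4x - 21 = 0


We need two numbers that multiply to -21 and add to 4.
Those numbers are 7 and -3 (since 7 * (-3) = -21 and 7 + (-3) = 4).
So x^2 + 4x - 21 = (x + 7)(x - 3) = 0
Setting each factor to zero: x = -7 or x = 3

x = -7, x = 3


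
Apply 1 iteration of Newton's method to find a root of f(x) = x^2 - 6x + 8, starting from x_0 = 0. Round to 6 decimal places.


Newton's method: x_(n+1) = x_n - f(x_n)/f'(x_n)
f(x) = x^2 - 6x + 8
f'(x) = 2x - 6

Iteration 1:
  f(0.000000) = 8.000000
  f'(0.000000) = -6.000000
  x_1 = 0.000000 - (8.000000)/(-6.000000) = 1.333333

x_1 = 1.333333


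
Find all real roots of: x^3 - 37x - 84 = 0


Let p(x) = x^3 - 37x - 84. By the rational root theorem (leading coefficient 1), any rational root is an integer divisor of 84: try ±1, ±2, ... in turn.
Test x = 1: value = -120 ≠ 0.
Test x = -1: value = -48 ≠ 0.
Test x = 2: value = -150 ≠ 0.
Test x = -2: value = -18 ≠ 0.
Test x = 3: value = -168 ≠ 0.
Test x = -3: value = 0 ✓, so (x + 3) is a factor.
Synthetic division by (x + 3): bring down 1; 1(-3) + 0 = -3; (-3)(-3) - 37 = -28; (-28)(-3) - 84 = 0 → quotient x^2 - 3x - 28, remainder 0.
Solve the quadratic x^2 - 3x - 28 = 0: discriminant = (-3)^2 - 4(1)(-28) = 9 + 112 = 121.
sqrt(121) = 11, so x = (3 ± 11)/2: x = 7 or x = -4.

x = -4, x = -3, x = 7


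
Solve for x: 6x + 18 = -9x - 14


Starting with: 6x + 18 = -9x - 14
Move all x terms to left: (6 + 9)x = -14 - 18
Simplify: 15x = -32
Divide both sides by 15: x = -32/15

x = -32/15


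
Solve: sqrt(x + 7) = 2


Square both sides: x + 7 = 2^2 = 4
x = 4 - 7 = -3
x = -3
Check: sqrt(1*(-3) + 7) = sqrt(4) = 2 ✓

x = -3


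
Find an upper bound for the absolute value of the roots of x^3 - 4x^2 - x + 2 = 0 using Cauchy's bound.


Cauchy's bound: all roots r satisfy |r| <= 1 + max(|a_i/a_n|) for i = 0,...,n-1
where a_n is the leading coefficient.

Coefficients: [1, -4, -1, 2]
Leading coefficient a_n = 1
Ratios |a_i/a_n|: 4, 1, 2
Maximum ratio: 4
Cauchy's bound: |r| <= 1 + 4 = 5

Upper bound = 5


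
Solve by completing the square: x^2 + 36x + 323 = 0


Start: x^2 + 36x + 323 = 0
Move constant: x^2 + 36x = -323
Half of 36 is 18, squared is 324
Add 324 to both sides: x^2 + 36x + 324 = 1
(x + 18)^2 = 1
x + 18 = ±1
x = -18 + 1 = -17 or x = -18 - 1 = -19

x = -19, x = -17


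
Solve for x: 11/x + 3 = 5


Subtract 3 from both sides: 11/x = 2
Multiply both sides by x: 11 = 2 * x
Divide by 2: x = 11/2

x = 11/2


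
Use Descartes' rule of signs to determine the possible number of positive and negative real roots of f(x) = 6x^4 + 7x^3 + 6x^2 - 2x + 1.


Descartes' rule of signs:

For positive roots, count sign changes in f(x) = 6x^4 + 7x^3 + 6x^2 - 2x + 1:
Signs of coefficients: +, +, +, -, +
Number of sign changes: 2
Possible positive real roots: 2, 0

For negative roots, examine f(-x) = 6x^4 - 7x^3 + 6x^2 + 2x + 1:
Signs of coefficients: +, -, +, +, +
Number of sign changes: 2
Possible negative real roots: 2, 0

Positive roots: 2 or 0; Negative roots: 2 or 0


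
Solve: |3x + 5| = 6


An absolute value equation |expr| = 6 gives two cases:
Case 1: 3x + 5 = 6
  3x = 1, so x = 1/3
Case 2: 3x + 5 = -6
  3x = -11, so x = -11/3

x = -11/3, x = 1/3


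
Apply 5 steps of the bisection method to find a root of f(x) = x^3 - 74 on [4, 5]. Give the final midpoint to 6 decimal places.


f(x) = x^3 - 74
f(4) = -10 < 0
f(5) = 51 > 0

Step 1: midpoint = (4.000000 + 5.000000)/2 = 4.500000
  f(4.500000) = 17.125000
  f(mid) > 0, so root is in [4.000000, 4.500000]

Step 2: midpoint = (4.000000 + 4.500000)/2 = 4.250000
  f(4.250000) = 2.765625
  f(mid) > 0, so root is in [4.000000, 4.250000]

Step 3: midpoint = (4.000000 + 4.250000)/2 = 4.125000
  f(4.125000) = -3.810547
  f(mid) < 0, so root is in [4.125000, 4.250000]

Step 4: midpoint = (4.125000 + 4.250000)/2 = 4.187500
  f(4.187500) = -0.571533
  f(mid) < 0, so root is in [4.187500, 4.250000]

Step 5: midpoint = (4.187500 + 4.250000)/2 = 4.218750
  f(4.218750) = 1.084686
  f(mid) > 0, so root is in [4.187500, 4.218750]

midpoint = 4.218750


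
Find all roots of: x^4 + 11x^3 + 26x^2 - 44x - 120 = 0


Let p(x) = x^4 + 11x^3 + 26x^2 - 44x - 120. By the rational root theorem (leading coefficient 1), any rational root is an integer divisor of 120: try ±1, ±2, ... in turn.
Test x = 1: value = -126 ≠ 0.
Test x = -1: value = -60 ≠ 0.
Test x = 2: value = 0 ✓, so (x - 2) is a factor.
Synthetic division by (x - 2): bring down 1; 1(2) + 11 = 13; 13(2) + 26 = 52; 52(2) - 44 = 60; 60(2) - 120 = 0 → quotient x^3 + 13x^2 + 52x + 60, remainder 0.
Continue with the quotient x^3 + 13x^2 + 52x + 60 (candidates must divide 60; re-test x = 2 first in case it repeats).
Test x = 2: value = 224 ≠ 0.
Test x = -2: value = 0 ✓, so (x + 2) is a factor.
Synthetic division by (x + 2): bring down 1; 1(-2) + 13 = 11; 11(-2) + 52 = 30; 30(-2) + 60 = 0 → quotient x^2 + 11x + 30, remainder 0.
Solve the quadratic x^2 + 11x + 30 = 0: discriminant = 11^2 - 4(1)(30) = 121 - 120 = 1.
sqrt(1) = 1, so x = (-11 ± 1)/2: x = -5 or x = -6.
Collecting all roots found:

x = -6, x = -5, x = -2, x = 2


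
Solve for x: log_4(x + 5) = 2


Convert to exponential form: x + 5 = 4^2 = 16
x = 16 - 5 = 11
Check: log_4(11 + 5) = log_4(16) = log_4(16) = 2 ✓

x = 11


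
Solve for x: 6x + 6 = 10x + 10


Starting with: 6x + 6 = 10x + 10
Move all x terms to left: (6 - 10)x = 10 - 6
Simplify: -4x = 4
Divide both sides by -4: x = -1

x = -1


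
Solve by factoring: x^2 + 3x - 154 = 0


We need two numbers that multiply to -154 and add to 3.
Those numbers are -11 and 14 (since (-11) * 14 = -154 and (-11) + 14 = 3).
So x^2 + 3x - 154 = (x - 11)(x + 14) = 0
Setting each factor to zero: x = 11 or x = -14

x = -14, x = 11


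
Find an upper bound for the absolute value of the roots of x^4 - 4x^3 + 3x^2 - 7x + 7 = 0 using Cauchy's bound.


Cauchy's bound: all roots r satisfy |r| <= 1 + max(|a_i/a_n|) for i = 0,...,n-1
where a_n is the leading coefficient.

Coefficients: [1, -4, 3, -7, 7]
Leading coefficient a_n = 1
Ratios |a_i/a_n|: 4, 3, 7, 7
Maximum ratio: 7
Cauchy's bound: |r| <= 1 + 7 = 8

Upper bound = 8


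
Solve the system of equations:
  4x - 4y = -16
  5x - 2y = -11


Using Cramer's rule:
Determinant D = (4)(-2) - (5)(-4) = -8 + 20 = 12
Dx = (-16)(-2) - (-11)(-4) = 32 - 44 = -12
Dy = (4)(-11) - (5)(-16) = -44 + 80 = 36
x = Dx/D = -12/12 = -1
y = Dy/D = 36/12 = 3

x = -1, y = 3


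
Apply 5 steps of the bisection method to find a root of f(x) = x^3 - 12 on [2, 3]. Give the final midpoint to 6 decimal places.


f(x) = x^3 - 12
f(2) = -4 < 0
f(3) = 15 > 0

Step 1: midpoint = (2.000000 + 3.000000)/2 = 2.500000
  f(2.500000) = 3.625000
  f(mid) > 0, so root is in [2.000000, 2.500000]

Step 2: midpoint = (2.000000 + 2.500000)/2 = 2.250000
  f(2.250000) = -0.609375
  f(mid) < 0, so root is in [2.250000, 2.500000]

Step 3: midpoint = (2.250000 + 2.500000)/2 = 2.375000
  f(2.375000) = 1.396484
  f(mid) > 0, so root is in [2.250000, 2.375000]

Step 4: midpoint = (2.250000 + 2.375000)/2 = 2.312500
  f(2.312500) = 0.366455
  f(mid) > 0, so root is in [2.250000, 2.312500]

Step 5: midpoint = (2.250000 + 2.312500)/2 = 2.281250
  f(2.281250) = -0.128143
  f(mid) < 0, so root is in [2.281250, 2.312500]

midpoint = 2.281250


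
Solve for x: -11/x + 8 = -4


Subtract 8 from both sides: -11/x = -12
Multiply both sides by x: -11 = -12 * x
Divide by -12: x = 11/12

x = 11/12


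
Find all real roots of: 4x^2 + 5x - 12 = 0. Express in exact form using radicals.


Using the quadratic formula: x = (-b ± sqrt(b^2 - 4ac)) / (2a)
Here a = 4, b = 5, c = -12
Discriminant = b^2 - 4ac = 5^2 - 4(4)(-12) = 25 + 192 = 217
Since discriminant = 217 > 0, there are two real roots.
x = (-5 ± sqrt(217)) / 8
Numerically: x ≈ 1.2164 or x ≈ -2.4664

x = (-5 + sqrt(217)) / 8 or x = (-5 - sqrt(217)) / 8


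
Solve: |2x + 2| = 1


An absolute value equation |expr| = 1 gives two cases:
Case 1: 2x + 2 = 1
  2x = -1, so x = -1/2
Case 2: 2x + 2 = -1
  2x = -3, so x = -3/2

x = -3/2, x = -1/2


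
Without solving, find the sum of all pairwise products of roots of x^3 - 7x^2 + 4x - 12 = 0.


By Vieta's formulas for x^3 + bx^2 + cx + d = 0:
  r1 + r2 + r3 = -b/a = 7
  r1*r2 + r1*r3 + r2*r3 = c/a = 4
  r1*r2*r3 = -d/a = 12


Sum of pairwise products = 4


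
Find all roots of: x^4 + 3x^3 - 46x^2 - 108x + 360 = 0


Let p(x) = x^4 + 3x^3 - 46x^2 - 108x + 360. By the rational root theorem (leading coefficient 1), any rational root is an integer divisor of 360: try ±1, ±2, ... in turn.
Test x = 1: value = 210 ≠ 0.
Test x = -1: value = 420 ≠ 0.
Test x = 2: value = 0 ✓, so (x - 2) is a factor.
Synthetic division by (x - 2): bring down 1; 1(2) + 3 = 5; 5(2) - 46 = -36; (-36)(2) - 108 = -180; (-180)(2) + 360 = 0 → quotient x^3 + 5x^2 - 36x - 180, remainder 0.
Continue with the quotient x^3 + 5x^2 - 36x - 180 (candidates must divide 180; re-test x = 2 first in case it repeats).
Test x = 2: value = -224 ≠ 0.
Test x = -2: value = -96 ≠ 0.
Test x = 3: value = -216 ≠ 0.
Test x = -3: value = -54 ≠ 0.
Test x = 4: value = -180 ≠ 0.
Test x = -4: value = -20 ≠ 0.
Test x = 5: value = -110 ≠ 0.
Test x = -5: value = 0 ✓, so (x + 5) is a factor.
Synthetic division by (x + 5): bring down 1; 1(-5) + 5 = 0; 0(-5) - 36 = -36; (-36)(-5) - 180 = 0 → quotient x^2 - 36, remainder 0.
Solve the quadratic x^2 - 36 = 0: discriminant = 0^2 - 4(1)(-36) = 0 + 144 = 144.
sqrt(144) = 12, so x = (0 ± 12)/2: x = 6 or x = -6.
Collecting all roots found:

x = -6, x = -5, x = 2, x = 6


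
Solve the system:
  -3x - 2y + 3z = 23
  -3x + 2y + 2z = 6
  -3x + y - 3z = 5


Using Cramer's rule. Expand each determinant along the first row.
D  = (-3)*[2*(-3) - 2*1] - (-2)*[(-3)*(-3) - 2*(-3)] + 3*[(-3)*1 - 2*(-3)]
  = (-3)*(-8) - (-2)*(15) + 3*(3) = 63
Dx = 23*[2*(-3) - 2*1] - (-2)*[6*(-3) - 2*5] + 3*[6*1 - 2*5]
  = 23*(-8) - (-2)*(-28) + 3*(-4) = -252
Dy = (-3)*[6*(-3) - 2*5] - 23*[(-3)*(-3) - 2*(-3)] + 3*[(-3)*5 - 6*(-3)]
  = (-3)*(-28) - 23*(15) + 3*(3) = -252
Dz = (-3)*[2*5 - 6*1] - (-2)*[(-3)*5 - 6*(-3)] + 23*[(-3)*1 - 2*(-3)]
  = (-3)*(4) - (-2)*(3) + 23*(3) = 63
x = Dx/D = -252/63 = -4, y = Dy/D = -252/63 = -4, z = Dz/D = 63/63 = 1
Check eq1: (-3)(-4) + (-2)(-4) + (3)(1) = 23 = 23 ✓
Check eq2: (-3)(-4) + (2)(-4) + (2)(1) = 6 = 6 ✓
Check eq3: (-3)(-4) + (1)(-4) + (-3)(1) = 5 = 5 ✓

x = -4, y = -4, z = 1


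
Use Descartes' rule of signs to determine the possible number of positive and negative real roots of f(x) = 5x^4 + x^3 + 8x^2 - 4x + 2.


Descartes' rule of signs:

For positive roots, count sign changes in f(x) = 5x^4 + x^3 + 8x^2 - 4x + 2:
Signs of coefficients: +, +, +, -, +
Number of sign changes: 2
Possible positive real roots: 2, 0

For negative roots, examine f(-x) = 5x^4 - x^3 + 8x^2 + 4x + 2:
Signs of coefficients: +, -, +, +, +
Number of sign changes: 2
Possible negative real roots: 2, 0

Positive roots: 2 or 0; Negative roots: 2 or 0


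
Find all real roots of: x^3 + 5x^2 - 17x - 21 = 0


Let p(x) = x^3 + 5x^2 - 17x - 21. By the rational root theorem (leading coefficient 1), any rational root is an integer divisor of 21: try ±1, ±2, ... in turn.
Test x = 1: value = -32 ≠ 0.
Test x = -1: value = 0 ✓, so (x + 1) is a factor.
Synthetic division by (x + 1): bring down 1; 1(-1) + 5 = 4; 4(-1) - 17 = -21; (-21)(-1) - 21 = 0 → quotient x^2 + 4x - 21, remainder 0.
Solve the quadratic x^2 + 4x - 21 = 0: discriminant = 4^2 - 4(1)(-21) = 16 + 84 = 100.
sqrt(100) = 10, so x = (-4 ± 10)/2: x = 3 or x = -7.

x = -7, x = -1, x = 3


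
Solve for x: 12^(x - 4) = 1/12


Express both sides with the same base.
1/12 = 12^(-1)
Since the bases match, equate exponents: x - 4 = -1
So x = -1 - (-4) = 3

x = 3


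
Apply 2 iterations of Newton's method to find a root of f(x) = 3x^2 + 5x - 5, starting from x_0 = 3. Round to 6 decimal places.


Newton's method: x_(n+1) = x_n - f(x_n)/f'(x_n)
f(x) = 3x^2 + 5x - 5
f'(x) = 6x + 5

Iteration 1:
  f(3.000000) = 37.000000
  f'(3.000000) = 23.000000
  x_1 = 3.000000 - (37.000000)/(23.000000) = 1.391304

Iteration 2:
  f(1.391304) = 7.763705
  f'(1.391304) = 13.347826
  x_2 = 1.391304 - (7.763705)/(13.347826) = 0.809659

x_2 = 0.809659


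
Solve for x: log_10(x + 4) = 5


Convert to exponential form: x + 4 = 10^5 = 100000
x = 100000 - 4 = 99996
Check: log_10(99996 + 4) = log_10(100000) = log_10(100000) = 5 ✓

x = 99996


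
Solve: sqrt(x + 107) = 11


Square both sides: x + 107 = 11^2 = 121
x = 121 - 107 = 14
x = 14
Check: sqrt(1*14 + 107) = sqrt(121) = 11 ✓

x = 14


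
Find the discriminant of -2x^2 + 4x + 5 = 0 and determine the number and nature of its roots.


For ax^2 + bx + c = 0, discriminant D = b^2 - 4ac
Here a = -2, b = 4, c = 5
D = (4)^2 - 4(-2)(5) = 16 + 40 = 56

D = 56 > 0 but not a perfect square
The equation has 2 distinct real irrational roots.

Discriminant = 56, 2 distinct real irrational roots


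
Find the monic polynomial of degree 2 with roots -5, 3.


A monic polynomial with roots -5, 3 is:
p(x) = (x + 5)(x - 3)
After multiplying by (x + 5): x + 5
After multiplying by (x - 3): x^2 + 2x - 15

x^2 + 2x - 15


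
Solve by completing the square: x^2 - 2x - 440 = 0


Start: x^2 - 2x - 440 = 0
Move constant: x^2 - 2x = 440
Half of -2 is -1, squared is 1
Add 1 to both sides: x^2 - 2x + 1 = 441
(x - 1)^2 = 441
x - 1 = ±21
x = 1 + 21 = 22 or x = 1 - 21 = -20

x = -20, x = 22


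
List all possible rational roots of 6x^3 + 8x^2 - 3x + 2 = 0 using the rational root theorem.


Rational root theorem: possible roots are ±p/q where:
  p divides the constant term (2): p ∈ {1, 2}
  q divides the leading coefficient (6): q ∈ {1, 2, 3, 6}

All possible rational roots: -2, -1, -2/3, -1/2, -1/3, -1/6, 1/6, 1/3, 1/2, 2/3, 1, 2

-2, -1, -2/3, -1/2, -1/3, -1/6, 1/6, 1/3, 1/2, 2/3, 1, 2


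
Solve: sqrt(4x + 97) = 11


Square both sides: 4x + 97 = 11^2 = 121
4x = 121 - 97 = 24
x = 6
Check: sqrt(4*6 + 97) = sqrt(121) = 11 ✓

x = 6


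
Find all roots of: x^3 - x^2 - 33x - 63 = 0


Let p(x) = x^3 - x^2 - 33x - 63. By the rational root theorem (leading coefficient 1), any rational root is an integer divisor of 63: try ±1, ±2, ... in turn.
Test x = 1: value = -96 ≠ 0.
Test x = -1: value = -32 ≠ 0.
Test x = 3: value = -144 ≠ 0.
Test x = -3: value = 0 ✓, so (x + 3) is a factor.
Synthetic division by (x + 3): bring down 1; 1(-3) - 1 = -4; (-4)(-3) - 33 = -21; (-21)(-3) - 63 = 0 → quotient x^2 - 4x - 21, remainder 0.
Solve the quadratic x^2 - 4x - 21 = 0: discriminant = (-4)^2 - 4(1)(-21) = 16 + 84 = 100.
sqrt(100) = 10, so x = (4 ± 10)/2: x = 7 or x = -3.
Collecting all roots found:

x = -3 (multiplicity 2), x = 7


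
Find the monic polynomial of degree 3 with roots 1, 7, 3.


A monic polynomial with roots 1, 7, 3 is:
p(x) = (x - 1)(x - 7)(x - 3)
After multiplying by (x - 1): x - 1
After multiplying by (x - 7): x^2 - 8x + 7
After multiplying by (x - 3): x^3 - 11x^2 + 31x - 21

x^3 - 11x^2 + 31x - 21


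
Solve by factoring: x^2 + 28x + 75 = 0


We need two numbers that multiply to 75 and add to 28.
Those numbers are 3 and 25 (since 3 * 25 = 75 and 3 + 25 = 28).
So x^2 + 28x + 75 = (x + 3)(x + 25) = 0
Setting each factor to zero: x = -3 or x = -25

x = -25, x = -3


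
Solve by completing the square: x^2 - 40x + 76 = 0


Start: x^2 - 40x + 76 = 0
Move constant: x^2 - 40x = -76
Half of -40 is -20, squared is 400
Add 400 to both sides: x^2 - 40x + 400 = 324
(x - 20)^2 = 324
x - 20 = ±18
x = 20 + 18 = 38 or x = 20 - 18 = 2

x = 2, x = 38


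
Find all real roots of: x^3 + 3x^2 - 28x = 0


The constant term is 0, so x = 0 is a root. Factor out x:
  x(x^2 + 3x - 28) = 0
Solve the quadratic x^2 + 3x - 28 = 0: discriminant = 3^2 - 4(1)(-28) = 9 + 112 = 121.
sqrt(121) = 11, so x = (-3 ± 11)/2: x = 4 or x = -7.

x = -7, x = 0, x = 4


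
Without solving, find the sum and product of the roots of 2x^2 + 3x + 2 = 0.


By Vieta's formulas for ax^2 + bx + c = 0:
  Sum of roots = -b/a
  Product of roots = c/a

Here a = 2, b = 3, c = 2
Sum = -(3)/2 = -3/2
Product = 2/2 = 1

Sum = -3/2, Product = 1


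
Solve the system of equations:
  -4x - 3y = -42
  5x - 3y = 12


Using Cramer's rule:
Determinant D = (-4)(-3) - (5)(-3) = 12 + 15 = 27
Dx = (-42)(-3) - (12)(-3) = 126 + 36 = 162
Dy = (-4)(12) - (5)(-42) = -48 + 210 = 162
x = Dx/D = 162/27 = 6
y = Dy/D = 162/27 = 6

x = 6, y = 6


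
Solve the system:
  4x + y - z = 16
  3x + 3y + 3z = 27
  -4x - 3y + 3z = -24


Using Cramer's rule. Expand each determinant along the first row.
D  = 4*[3*3 - 3*(-3)] - 1*[3*3 - 3*(-4)] + (-1)*[3*(-3) - 3*(-4)]
  = 4*(18) - 1*(21) + (-1)*(3) = 48
Dx = 16*[3*3 - 3*(-3)] - 1*[27*3 - 3*(-24)] + (-1)*[27*(-3) - 3*(-24)]
  = 16*(18) - 1*(153) + (-1)*(-9) = 144
Dy = 4*[27*3 - 3*(-24)] - 16*[3*3 - 3*(-4)] + (-1)*[3*(-24) - 27*(-4)]
  = 4*(153) - 16*(21) + (-1)*(36) = 240
Dz = 4*[3*(-24) - 27*(-3)] - 1*[3*(-24) - 27*(-4)] + 16*[3*(-3) - 3*(-4)]
  = 4*(9) - 1*(36) + 16*(3) = 48
x = Dx/D = 144/48 = 3, y = Dy/D = 240/48 = 5, z = Dz/D = 48/48 = 1
Check eq1: (4)(3) + (1)(5) + (-1)(1) = 16 = 16 ✓
Check eq2: (3)(3) + (3)(5) + (3)(1) = 27 = 27 ✓
Check eq3: (-4)(3) + (-3)(5) + (3)(1) = -24 = -24 ✓

x = 3, y = 5, z = 1


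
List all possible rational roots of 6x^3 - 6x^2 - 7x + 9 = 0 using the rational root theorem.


Rational root theorem: possible roots are ±p/q where:
  p divides the constant term (9): p ∈ {1, 3, 9}
  q divides the leading coefficient (6): q ∈ {1, 2, 3, 6}

All possible rational roots: -9, -9/2, -3, -3/2, -1, -1/2, -1/3, -1/6, 1/6, 1/3, 1/2, 1, 3/2, 3, 9/2, 9

-9, -9/2, -3, -3/2, -1, -1/2, -1/3, -1/6, 1/6, 1/3, 1/2, 1, 3/2, 3, 9/2, 9


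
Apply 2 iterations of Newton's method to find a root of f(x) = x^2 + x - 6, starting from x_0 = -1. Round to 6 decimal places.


Newton's method: x_(n+1) = x_n - f(x_n)/f'(x_n)
f(x) = x^2 + x - 6
f'(x) = 2x + 1

Iteration 1:
  f(-1.000000) = -6.000000
  f'(-1.000000) = -1.000000
  x_1 = -1.000000 - (-6.000000)/(-1.000000) = -7.000000

Iteration 2:
  f(-7.000000) = 36.000000
  f'(-7.000000) = -13.000000
  x_2 = -7.000000 - (36.000000)/(-13.000000) = -4.230769

x_2 = -4.230769


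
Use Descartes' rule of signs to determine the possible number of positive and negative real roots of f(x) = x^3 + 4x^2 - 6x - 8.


Descartes' rule of signs:

For positive roots, count sign changes in f(x) = x^3 + 4x^2 - 6x - 8:
Signs of coefficients: +, +, -, -
Number of sign changes: 1
Possible positive real roots: 1

For negative roots, examine f(-x) = -x^3 + 4x^2 + 6x - 8:
Signs of coefficients: -, +, +, -
Number of sign changes: 2
Possible negative real roots: 2, 0

Positive roots: 1; Negative roots: 2 or 0


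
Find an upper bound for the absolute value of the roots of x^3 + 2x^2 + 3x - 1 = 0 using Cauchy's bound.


Cauchy's bound: all roots r satisfy |r| <= 1 + max(|a_i/a_n|) for i = 0,...,n-1
where a_n is the leading coefficient.

Coefficients: [1, 2, 3, -1]
Leading coefficient a_n = 1
Ratios |a_i/a_n|: 2, 3, 1
Maximum ratio: 3
Cauchy's bound: |r| <= 1 + 3 = 4

Upper bound = 4


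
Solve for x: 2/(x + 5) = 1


Multiply both sides by (x + 5): 2 = 1(x + 5)
Distribute: 2 = x + 5
x = 2 - 5 = -3
x = -3

x = -3


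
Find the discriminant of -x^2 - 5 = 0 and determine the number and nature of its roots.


For ax^2 + bx + c = 0, discriminant D = b^2 - 4ac
Here a = -1, b = 0, c = -5
D = (0)^2 - 4(-1)(-5) = 0 - 20 = -20

D = -20 < 0
The equation has no real roots (2 complex conjugate roots).

Discriminant = -20, no real roots (2 complex conjugate roots)


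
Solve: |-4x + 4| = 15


An absolute value equation |expr| = 15 gives two cases:
Case 1: -4x + 4 = 15
  -4x = 11, so x = -11/4
Case 2: -4x + 4 = -15
  -4x = -19, so x = 19/4

x = -11/4, x = 19/4


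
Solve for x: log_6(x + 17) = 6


Convert to exponential form: x + 17 = 6^6 = 46656
x = 46656 - 17 = 46639
Check: log_6(46639 + 17) = log_6(46656) = log_6(46656) = 6 ✓

x = 46639


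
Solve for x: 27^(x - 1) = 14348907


Express both sides with the same base.
14348907 = 27^5
Since the bases match, equate exponents: x - 1 = 5
So x = 5 - (-1) = 6

x = 6


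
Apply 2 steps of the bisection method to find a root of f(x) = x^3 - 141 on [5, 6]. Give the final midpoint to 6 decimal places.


f(x) = x^3 - 141
f(5) = -16 < 0
f(6) = 75 > 0

Step 1: midpoint = (5.000000 + 6.000000)/2 = 5.500000
  f(5.500000) = 25.375000
  f(mid) > 0, so root is in [5.000000, 5.500000]

Step 2: midpoint = (5.000000 + 5.500000)/2 = 5.250000
  f(5.250000) = 3.703125
  f(mid) > 0, so root is in [5.000000, 5.250000]

midpoint = 5.250000


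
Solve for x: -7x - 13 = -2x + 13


Starting with: -7x - 13 = -2x + 13
Move all x terms to left: (-7 + 2)x = 13 + 13
Simplify: -5x = 26
Divide both sides by -5: x = -26/5

x = -26/5


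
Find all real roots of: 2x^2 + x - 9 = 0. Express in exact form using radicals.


Using the quadratic formula: x = (-b ± sqrt(b^2 - 4ac)) / (2a)
Here a = 2, b = 1, c = -9
Discriminant = b^2 - 4ac = 1^2 - 4(2)(-9) = 1 + 72 = 73
Since discriminant = 73 > 0, there are two real roots.
x = (-1 ± sqrt(73)) / 4
Numerically: x ≈ 1.8860 or x ≈ -2.3860

x = (-1 + sqrt(73)) / 4 or x = (-1 - sqrt(73)) / 4


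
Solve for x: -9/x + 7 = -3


Subtract 7 from both sides: -9/x = -10
Multiply both sides by x: -9 = -10 * x
Divide by -10: x = 9/10

x = 9/10


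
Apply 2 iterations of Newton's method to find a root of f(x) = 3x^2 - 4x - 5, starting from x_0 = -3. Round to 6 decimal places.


Newton's method: x_(n+1) = x_n - f(x_n)/f'(x_n)
f(x) = 3x^2 - 4x - 5
f'(x) = 6x - 4

Iteration 1:
  f(-3.000000) = 34.000000
  f'(-3.000000) = -22.000000
  x_1 = -3.000000 - (34.000000)/(-22.000000) = -1.454545

Iteration 2:
  f(-1.454545) = 7.165289
  f'(-1.454545) = -12.727273
  x_2 = -1.454545 - (7.165289)/(-12.727273) = -0.891558

x_2 = -0.891558


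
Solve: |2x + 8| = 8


An absolute value equation |expr| = 8 gives two cases:
Case 1: 2x + 8 = 8
  2x = 0, so x = 0
Case 2: 2x + 8 = -8
  2x = -16, so x = -8

x = -8, x = 0


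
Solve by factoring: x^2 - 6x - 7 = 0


We need two numbers that multiply to -7 and add to -6.
Those numbers are 1 and -7 (since 1 * (-7) = -7 and 1 + (-7) = -6).
So x^2 - 6x - 7 = (x + 1)(x - 7) = 0
Setting each factor to zero: x = -1 or x = 7

x = -1, x = 7


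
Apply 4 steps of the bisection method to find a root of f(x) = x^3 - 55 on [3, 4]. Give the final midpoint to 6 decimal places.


f(x) = x^3 - 55
f(3) = -28 < 0
f(4) = 9 > 0

Step 1: midpoint = (3.000000 + 4.000000)/2 = 3.500000
  f(3.500000) = -12.125000
  f(mid) < 0, so root is in [3.500000, 4.000000]

Step 2: midpoint = (3.500000 + 4.000000)/2 = 3.750000
  f(3.750000) = -2.265625
  f(mid) < 0, so root is in [3.750000, 4.000000]

Step 3: midpoint = (3.750000 + 4.000000)/2 = 3.875000
  f(3.875000) = 3.185547
  f(mid) > 0, so root is in [3.750000, 3.875000]

Step 4: midpoint = (3.750000 + 3.875000)/2 = 3.812500
  f(3.812500) = 0.415283
  f(mid) > 0, so root is in [3.750000, 3.812500]

midpoint = 3.812500


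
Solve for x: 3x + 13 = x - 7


Starting with: 3x + 13 = x - 7
Move all x terms to left: (3 - 1)x = -7 - 13
Simplify: 2x = -20
Divide both sides by 2: x = -10

x = -10


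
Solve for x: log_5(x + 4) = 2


Convert to exponential form: x + 4 = 5^2 = 25
x = 25 - 4 = 21
Check: log_5(21 + 4) = log_5(25) = log_5(25) = 2 ✓

x = 21


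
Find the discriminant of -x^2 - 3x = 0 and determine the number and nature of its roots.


For ax^2 + bx + c = 0, discriminant D = b^2 - 4ac
Here a = -1, b = -3, c = 0
D = (-3)^2 - 4(-1)(0) = 9 - 0 = 9

D = 9 > 0 and is a perfect square (sqrt = 3)
The equation has 2 distinct real rational roots.

Discriminant = 9, 2 distinct real rational roots


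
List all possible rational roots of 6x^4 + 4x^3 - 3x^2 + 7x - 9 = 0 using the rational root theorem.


Rational root theorem: possible roots are ±p/q where:
  p divides the constant term (-9): p ∈ {1, 3, 9}
  q divides the leading coefficient (6): q ∈ {1, 2, 3, 6}

All possible rational roots: -9, -9/2, -3, -3/2, -1, -1/2, -1/3, -1/6, 1/6, 1/3, 1/2, 1, 3/2, 3, 9/2, 9

-9, -9/2, -3, -3/2, -1, -1/2, -1/3, -1/6, 1/6, 1/3, 1/2, 1, 3/2, 3, 9/2, 9


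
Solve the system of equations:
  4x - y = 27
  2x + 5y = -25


Using Cramer's rule:
Determinant D = (4)(5) - (2)(-1) = 20 + 2 = 22
Dx = (27)(5) - (-25)(-1) = 135 - 25 = 110
Dy = (4)(-25) - (2)(27) = -100 - 54 = -154
x = Dx/D = 110/22 = 5
y = Dy/D = -154/22 = -7

x = 5, y = -7


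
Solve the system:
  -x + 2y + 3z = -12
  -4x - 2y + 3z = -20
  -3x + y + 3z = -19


Using Cramer's rule. Expand each determinant along the first row.
D  = (-1)*[(-2)*3 - 3*1] - 2*[(-4)*3 - 3*(-3)] + 3*[(-4)*1 - (-2)*(-3)]
  = (-1)*(-9) - 2*(-3) + 3*(-10) = -15
Dx = (-12)*[(-2)*3 - 3*1] - 2*[(-20)*3 - 3*(-19)] + 3*[(-20)*1 - (-2)*(-19)]
  = (-12)*(-9) - 2*(-3) + 3*(-58) = -60
Dy = (-1)*[(-20)*3 - 3*(-19)] - (-12)*[(-4)*3 - 3*(-3)] + 3*[(-4)*(-19) - (-20)*(-3)]
  = (-1)*(-3) - (-12)*(-3) + 3*(16) = 15
Dz = (-1)*[(-2)*(-19) - (-20)*1] - 2*[(-4)*(-19) - (-20)*(-3)] + (-12)*[(-4)*1 - (-2)*(-3)]
  = (-1)*(58) - 2*(16) + (-12)*(-10) = 30
x = Dx/D = -60/-15 = 4, y = Dy/D = 15/-15 = -1, z = Dz/D = 30/-15 = -2
Check eq1: (-1)(4) + (2)(-1) + (3)(-2) = -12 = -12 ✓
Check eq2: (-4)(4) + (-2)(-1) + (3)(-2) = -20 = -20 ✓
Check eq3: (-3)(4) + (1)(-1) + (3)(-2) = -19 = -19 ✓

x = 4, y = -1, z = -2


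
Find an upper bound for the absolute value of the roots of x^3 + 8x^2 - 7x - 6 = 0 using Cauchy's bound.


Cauchy's bound: all roots r satisfy |r| <= 1 + max(|a_i/a_n|) for i = 0,...,n-1
where a_n is the leading coefficient.

Coefficients: [1, 8, -7, -6]
Leading coefficient a_n = 1
Ratios |a_i/a_n|: 8, 7, 6
Maximum ratio: 8
Cauchy's bound: |r| <= 1 + 8 = 9

Upper bound = 9


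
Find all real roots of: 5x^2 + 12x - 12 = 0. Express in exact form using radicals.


Using the quadratic formula: x = (-b ± sqrt(b^2 - 4ac)) / (2a)
Here a = 5, b = 12, c = -12
Discriminant = b^2 - 4ac = 12^2 - 4(5)(-12) = 144 + 240 = 384
Since discriminant = 384 > 0, there are two real roots.
x = (-12 ± 8*sqrt(6)) / 10
Simplifying: x = (-6 ± 4*sqrt(6)) / 5
Numerically: x ≈ 0.7596 or x ≈ -3.1596

x = (-6 + 4*sqrt(6)) / 5 or x = (-6 - 4*sqrt(6)) / 5


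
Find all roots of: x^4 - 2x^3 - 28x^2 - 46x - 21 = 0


Let p(x) = x^4 - 2x^3 - 28x^2 - 46x - 21. By the rational root theorem (leading coefficient 1), any rational root is an integer divisor of 21: try ±1, ±2, ... in turn.
Test x = 1: value = -96 ≠ 0.
Test x = -1: value = 0 ✓, so (x + 1) is a factor.
Synthetic division by (x + 1): bring down 1; 1(-1) - 2 = -3; (-3)(-1) - 28 = -25; (-25)(-1) - 46 = -21; (-21)(-1) - 21 = 0 → quotient x^3 - 3x^2 - 25x - 21, remainder 0.
Continue with the quotient x^3 - 3x^2 - 25x - 21 (candidates must divide 21; re-test x = -1 first in case it repeats).
Test x = -1: value = 0 ✓, so (x + 1) is a factor.
Synthetic division by (x + 1): bring down 1; 1(-1) - 3 = -4; (-4)(-1) - 25 = -21; (-21)(-1) - 21 = 0 → quotient x^2 - 4x - 21, remainder 0.
Solve the quadratic x^2 - 4x - 21 = 0: discriminant = (-4)^2 - 4(1)(-21) = 16 + 84 = 100.
sqrt(100) = 10, so x = (4 ± 10)/2: x = 7 or x = -3.
Collecting all roots found:

x = -3, x = -1 (multiplicity 2), x = 7


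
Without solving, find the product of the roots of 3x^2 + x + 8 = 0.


By Vieta's formulas for ax^2 + bx + c = 0:
  Sum of roots = -b/a
  Product of roots = c/a

Here a = 3, b = 1, c = 8
Sum = -(1)/3 = -1/3
Product = 8/3 = 8/3

Product = 8/3


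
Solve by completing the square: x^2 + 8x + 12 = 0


Start: x^2 + 8x + 12 = 0
Move constant: x^2 + 8x = -12
Half of 8 is 4, squared is 16
Add 16 to both sides: x^2 + 8x + 16 = 4
(x + 4)^2 = 4
x + 4 = ±2
x = -4 + 2 = -2 or x = -4 - 2 = -6

x = -6, x = -2


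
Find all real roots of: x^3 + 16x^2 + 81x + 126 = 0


Let p(x) = x^3 + 16x^2 + 81x + 126. By the rational root theorem (leading coefficient 1), any rational root is an integer divisor of 126: try ±1, ±2, ... in turn.
Test x = 1: value = 224 ≠ 0.
Test x = -1: value = 60 ≠ 0.
Test x = 2: value = 360 ≠ 0.
Test x = -2: value = 20 ≠ 0.
Test x = 3: value = 540 ≠ 0.
Test x = -3: value = 0 ✓, so (x + 3) is a factor.
Synthetic division by (x + 3): bring down 1; 1(-3) + 16 = 13; 13(-3) + 81 = 42; 42(-3) + 126 = 0 → quotient x^2 + 13x + 42, remainder 0.
Solve the quadratic x^2 + 13x + 42 = 0: discriminant = 13^2 - 4(1)(42) = 169 - 168 = 1.
sqrt(1) = 1, so x = (-13 ± 1)/2: x = -6 or x = -7.

x = -7, x = -6, x = -3


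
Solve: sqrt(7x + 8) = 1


Square both sides: 7x + 8 = 1^2 = 1
7x = 1 - 8 = -7
x = -1
Check: sqrt(7*(-1) + 8) = sqrt(1) = 1 ✓

x = -1


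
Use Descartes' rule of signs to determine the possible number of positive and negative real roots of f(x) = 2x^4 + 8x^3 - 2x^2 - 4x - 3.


Descartes' rule of signs:

For positive roots, count sign changes in f(x) = 2x^4 + 8x^3 - 2x^2 - 4x - 3:
Signs of coefficients: +, +, -, -, -
Number of sign changes: 1
Possible positive real roots: 1

For negative roots, examine f(-x) = 2x^4 - 8x^3 - 2x^2 + 4x - 3:
Signs of coefficients: +, -, -, +, -
Number of sign changes: 3
Possible negative real roots: 3, 1

Positive roots: 1; Negative roots: 3 or 1


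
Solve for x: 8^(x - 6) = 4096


Express both sides with the same base.
4096 = 8^4
Since the bases match, equate exponents: x - 6 = 4
So x = 4 - (-6) = 10

x = 10


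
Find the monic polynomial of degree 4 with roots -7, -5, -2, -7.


A monic polynomial with roots -7, -5, -2, -7 is:
p(x) = (x + 7)(x + 5)(x + 2)(x + 7)
After multiplying by (x + 7): x + 7
After multiplying by (x + 5): x^2 + 12x + 35
After multiplying by (x + 2): x^3 + 14x^2 + 59x + 70
After multiplying by (x + 7): x^4 + 21x^3 + 157x^2 + 483x + 490

x^4 + 21x^3 + 157x^2 + 483x + 490


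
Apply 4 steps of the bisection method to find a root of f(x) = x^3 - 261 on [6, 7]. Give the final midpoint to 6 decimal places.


f(x) = x^3 - 261
f(6) = -45 < 0
f(7) = 82 > 0

Step 1: midpoint = (6.000000 + 7.000000)/2 = 6.500000
  f(6.500000) = 13.625000
  f(mid) > 0, so root is in [6.000000, 6.500000]

Step 2: midpoint = (6.000000 + 6.500000)/2 = 6.250000
  f(6.250000) = -16.859375
  f(mid) < 0, so root is in [6.250000, 6.500000]

Step 3: midpoint = (6.250000 + 6.500000)/2 = 6.375000
  f(6.375000) = -1.916016
  f(mid) < 0, so root is in [6.375000, 6.500000]

Step 4: midpoint = (6.375000 + 6.500000)/2 = 6.437500
  f(6.437500) = 5.779053
  f(mid) > 0, so root is in [6.375000, 6.437500]

midpoint = 6.437500


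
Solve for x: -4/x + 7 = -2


Subtract 7 from both sides: -4/x = -9
Multiply both sides by x: -4 = -9 * x
Divide by -9: x = 4/9

x = 4/9


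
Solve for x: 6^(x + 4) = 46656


Express both sides with the same base.
46656 = 6^6
Since the bases match, equate exponents: x + 4 = 6
So x = 6 - (4) = 2

x = 2


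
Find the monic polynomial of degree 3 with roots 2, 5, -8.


A monic polynomial with roots 2, 5, -8 is:
p(x) = (x - 2)(x - 5)(x + 8)
After multiplying by (x - 2): x - 2
After multiplying by (x - 5): x^2 - 7x + 10
After multiplying by (x + 8): x^3 + x^2 - 46x + 80

x^3 + x^2 - 46x + 80


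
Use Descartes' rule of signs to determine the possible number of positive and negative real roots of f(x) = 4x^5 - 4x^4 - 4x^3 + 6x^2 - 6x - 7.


Descartes' rule of signs:

For positive roots, count sign changes in f(x) = 4x^5 - 4x^4 - 4x^3 + 6x^2 - 6x - 7:
Signs of coefficients: +, -, -, +, -, -
Number of sign changes: 3
Possible positive real roots: 3, 1

For negative roots, examine f(-x) = -4x^5 - 4x^4 + 4x^3 + 6x^2 + 6x - 7:
Signs of coefficients: -, -, +, +, +, -
Number of sign changes: 2
Possible negative real roots: 2, 0

Positive roots: 3 or 1; Negative roots: 2 or 0


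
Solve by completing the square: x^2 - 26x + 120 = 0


Start: x^2 - 26x + 120 = 0
Move constant: x^2 - 26x = -120
Half of -26 is -13, squared is 169
Add 169 to both sides: x^2 - 26x + 169 = 49
(x - 13)^2 = 49
x - 13 = ±7
x = 13 + 7 = 20 or x = 13 - 7 = 6

x = 6, x = 20


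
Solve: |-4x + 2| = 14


An absolute value equation |expr| = 14 gives two cases:
Case 1: -4x + 2 = 14
  -4x = 12, so x = -3
Case 2: -4x + 2 = -14
  -4x = -16, so x = 4

x = -3, x = 4


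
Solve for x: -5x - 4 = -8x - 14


Starting with: -5x - 4 = -8x - 14
Move all x terms to left: (-5 + 8)x = -14 + 4
Simplify: 3x = -10
Divide both sides by 3: x = -10/3

x = -10/3


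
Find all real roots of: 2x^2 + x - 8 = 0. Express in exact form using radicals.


Using the quadratic formula: x = (-b ± sqrt(b^2 - 4ac)) / (2a)
Here a = 2, b = 1, c = -8
Discriminant = b^2 - 4ac = 1^2 - 4(2)(-8) = 1 + 64 = 65
Since discriminant = 65 > 0, there are two real roots.
x = (-1 ± sqrt(65)) / 4
Numerically: x ≈ 1.7656 or x ≈ -2.2656

x = (-1 + sqrt(65)) / 4 or x = (-1 - sqrt(65)) / 4


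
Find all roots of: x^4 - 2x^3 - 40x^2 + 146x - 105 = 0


Let p(x) = x^4 - 2x^3 - 40x^2 + 146x - 105. By the rational root theorem (leading coefficient 1), any rational root is an integer divisor of 105: try ±1, ±2, ... in turn.
Test x = 1: value = 0 ✓, so (x - 1) is a factor.
Synthetic division by (x - 1): bring down 1; 1(1) - 2 = -1; (-1)(1) - 40 = -41; (-41)(1) + 146 = 105; 105(1) - 105 = 0 → quotient x^3 - x^2 - 41x + 105, remainder 0.
Continue with the quotient x^3 - x^2 - 41x + 105 (candidates must divide 105; re-test x = 1 first in case it repeats).
Test x = 1: value = 64 ≠ 0.
Test x = -1: value = 144 ≠ 0.
Test x = 3: value = 0 ✓, so (x - 3) is a factor.
Synthetic division by (x - 3): bring down 1; 1(3) - 1 = 2; 2(3) - 41 = -35; (-35)(3) + 105 = 0 → quotient x^2 + 2x - 35, remainder 0.
Solve the quadratic x^2 + 2x - 35 = 0: discriminant = 2^2 - 4(1)(-35) = 4 + 140 = 144.
sqrt(144) = 12, so x = (-2 ± 12)/2: x = 5 or x = -7.
Collecting all roots found:

x = -7, x = 1, x = 3, x = 5


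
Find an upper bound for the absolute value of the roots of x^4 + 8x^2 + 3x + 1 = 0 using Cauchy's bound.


Cauchy's bound: all roots r satisfy |r| <= 1 + max(|a_i/a_n|) for i = 0,...,n-1
where a_n is the leading coefficient.

Coefficients: [1, 0, 8, 3, 1]
Leading coefficient a_n = 1
Ratios |a_i/a_n|: 0, 8, 3, 1
Maximum ratio: 8
Cauchy's bound: |r| <= 1 + 8 = 9

Upper bound = 9
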